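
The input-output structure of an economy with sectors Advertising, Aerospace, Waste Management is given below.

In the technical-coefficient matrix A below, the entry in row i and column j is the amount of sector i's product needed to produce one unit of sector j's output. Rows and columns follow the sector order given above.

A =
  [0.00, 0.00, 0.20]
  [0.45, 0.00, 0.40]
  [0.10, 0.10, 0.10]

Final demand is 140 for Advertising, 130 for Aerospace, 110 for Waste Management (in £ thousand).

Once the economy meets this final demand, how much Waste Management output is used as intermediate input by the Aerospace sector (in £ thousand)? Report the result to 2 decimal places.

z_32 = 27.75

I − A =
  [   1.00     0.00    -0.20]
  [  -0.45     1.00    -0.40]
  [  -0.10    -0.10     0.90]
Cofactors of I−A, C_ij = (−1)^(i+j)·(minor ij) (rows/columns in the sector order above):
  C_11 = (1.00)(0.90) − (-0.40)(-0.10) = 0.8600
  C_12 = −[(-0.45)(0.90) − (-0.40)(-0.10)] = 0.4450
  C_13 = (-0.45)(-0.10) − (1.00)(-0.10) = 0.1450
  C_21 = −[(0.00)(0.90) − (-0.20)(-0.10)] = 0.0200
  C_22 = (1.00)(0.90) − (-0.20)(-0.10) = 0.8800
  C_23 = −[(1.00)(-0.10) − (0.00)(-0.10)] = 0.1000
  C_31 = (0.00)(-0.40) − (-0.20)(1.00) = 0.2000
  C_32 = −[(1.00)(-0.40) − (-0.20)(-0.45)] = 0.4900
  C_33 = (1.00)(1.00) − (0.00)(-0.45) = 1.0000
det(I−A) = Σ_j (I−A)_1j·C_1j = (1.00)(0.8600) + (0.00)(0.4450) + (-0.20)(0.1450) = 0.8310
adj(I−A) = Cᵀ =
  [ 0.8600   0.0200   0.2000]
  [ 0.4450   0.8800   0.4900]
  [ 0.1450   0.1000   1.0000]
(I − A)⁻¹ = adj(I−A) / det(I−A) ≈
  [   1.0349     0.0241     0.2407]
  [   0.5355     1.0590     0.5897]
  [   0.1745     0.1203     1.2034]
First solve x = (I − A)⁻¹ d = adj(I−A)·d / det(I−A); in particular x_2 = (0.4450·140 + 0.8800·130 + 0.4900·110) / 0.8310 = 230.60 / 0.8310 ≈ 277.4970.
Intermediate flow from 3 to 2: z_32 = a_32 · x_2 = 0.10 × 230.60 / 0.8310 = 23.06 / 0.8310 ≈ 27.75.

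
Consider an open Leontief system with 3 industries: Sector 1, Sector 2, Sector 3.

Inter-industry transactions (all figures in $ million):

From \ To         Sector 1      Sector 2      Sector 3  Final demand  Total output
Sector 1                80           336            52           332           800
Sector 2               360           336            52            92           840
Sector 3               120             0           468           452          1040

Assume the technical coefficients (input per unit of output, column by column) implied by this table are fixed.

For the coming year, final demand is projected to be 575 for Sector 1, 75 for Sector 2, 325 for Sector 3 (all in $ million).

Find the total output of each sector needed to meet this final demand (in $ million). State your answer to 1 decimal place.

Technical coefficients a_ij = z_ij / X_j:
  a_11 = 80/800 = 0.10, a_21 = 360/800 = 0.45, a_31 = 120/800 = 0.15
  a_12 = 336/840 = 0.40, a_22 = 336/840 = 0.40, a_32 = 0/840 = 0.00
  a_13 = 52/1040 = 0.05, a_23 = 52/1040 = 0.05, a_33 = 468/1040 = 0.45
I − A =
  [   0.90    -0.40    -0.05]
  [  -0.45     0.60    -0.05]
  [  -0.15     0.00     0.55]
Cofactors of I−A, C_ij = (−1)^(i+j)·(minor ij) (rows/columns in the sector order above):
  C_11 = (0.60)(0.55) − (-0.05)(0.00) = 0.3300
  C_12 = −[(-0.45)(0.55) − (-0.05)(-0.15)] = 0.2550
  C_13 = (-0.45)(0.00) − (0.60)(-0.15) = 0.0900
  C_21 = −[(-0.40)(0.55) − (-0.05)(0.00)] = 0.2200
  C_22 = (0.90)(0.55) − (-0.05)(-0.15) = 0.4875
  C_23 = −[(0.90)(0.00) − (-0.40)(-0.15)] = 0.0600
  C_31 = (-0.40)(-0.05) − (-0.05)(0.60) = 0.0500
  C_32 = −[(0.90)(-0.05) − (-0.05)(-0.45)] = 0.0675
  C_33 = (0.90)(0.60) − (-0.40)(-0.45) = 0.3600
det(I−A) = Σ_j (I−A)_1j·C_1j = (0.90)(0.3300) + (-0.40)(0.2550) + (-0.05)(0.0900) = 0.1905
adj(I−A) = Cᵀ =
  [ 0.3300   0.2200   0.0500]
  [ 0.2550   0.4875   0.0675]
  [ 0.0900   0.0600   0.3600]
(I − A)⁻¹ = adj(I−A) / det(I−A) ≈
  [   1.7323     1.1549     0.2625]
  [   1.3386     2.5591     0.3543]
  [   0.4724     0.3150     1.8898]
x = (I − A)⁻¹ d = adj(I−A)·d / det(I−A), with det(I−A) = 0.1905:
  x_1 = (0.3300·575 + 0.2200·75 + 0.0500·325) / 0.1905 = 222.50 / 0.1905 ≈ 1168.0
  x_2 = (0.2550·575 + 0.4875·75 + 0.0675·325) / 0.1905 = 205.125 / 0.1905 ≈ 1076.8
  x_3 = (0.0900·575 + 0.0600·75 + 0.3600·325) / 0.1905 = 173.25 / 0.1905 ≈ 909.4

x_1 = 1168.0, x_2 = 1076.8, x_3 = 909.4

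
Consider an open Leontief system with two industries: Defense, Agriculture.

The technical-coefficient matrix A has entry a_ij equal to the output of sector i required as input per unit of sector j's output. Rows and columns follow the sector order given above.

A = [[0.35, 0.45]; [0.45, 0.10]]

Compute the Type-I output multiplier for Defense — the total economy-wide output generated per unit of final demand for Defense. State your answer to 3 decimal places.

I − A =
  [   0.65    -0.45]
  [  -0.45     0.90]
det(I−A) = (0.65)(0.90) − (-0.45)(-0.45) = 0.3825
adj(I−A) = [[0.90, 0.45], [0.45, 0.65]]
(I − A)⁻¹ = adj(I−A) / det(I−A) ≈
  [   2.3529     1.1765]
  [   1.1765     1.6993]
The output multiplier for sector j is the column-j sum of the Leontief inverse (I − A)⁻¹ = adj(I−A) / det(I−A).
Column 1 of adj(I−A): (0.90, 0.45); det(I−A) = 0.3825.
m_1 = (0.90 + 0.45) / 0.3825 = 1.35 / 0.3825 ≈ 3.529.

m_1 = 3.529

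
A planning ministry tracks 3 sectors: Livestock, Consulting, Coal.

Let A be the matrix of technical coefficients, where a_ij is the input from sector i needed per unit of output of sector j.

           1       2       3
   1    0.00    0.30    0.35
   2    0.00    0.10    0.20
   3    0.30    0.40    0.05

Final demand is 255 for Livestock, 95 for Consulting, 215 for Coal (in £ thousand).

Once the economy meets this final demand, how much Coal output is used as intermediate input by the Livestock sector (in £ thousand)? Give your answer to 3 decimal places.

z_31 = 144.283

I − A =
  [   1.00    -0.30    -0.35]
  [   0.00     0.90    -0.20]
  [  -0.30    -0.40     0.95]
Cofactors of I−A, C_ij = (−1)^(i+j)·(minor ij) (rows/columns in the sector order above):
  C_11 = (0.90)(0.95) − (-0.20)(-0.40) = 0.7750
  C_12 = −[(0.00)(0.95) − (-0.20)(-0.30)] = 0.0600
  C_13 = (0.00)(-0.40) − (0.90)(-0.30) = 0.2700
  C_21 = −[(-0.30)(0.95) − (-0.35)(-0.40)] = 0.4250
  C_22 = (1.00)(0.95) − (-0.35)(-0.30) = 0.8450
  C_23 = −[(1.00)(-0.40) − (-0.30)(-0.30)] = 0.4900
  C_31 = (-0.30)(-0.20) − (-0.35)(0.90) = 0.3750
  C_32 = −[(1.00)(-0.20) − (-0.35)(0.00)] = 0.2000
  C_33 = (1.00)(0.90) − (-0.30)(0.00) = 0.9000
det(I−A) = Σ_j (I−A)_1j·C_1j = (1.00)(0.7750) + (-0.30)(0.0600) + (-0.35)(0.2700) = 0.6625
adj(I−A) = Cᵀ =
  [ 0.7750   0.4250   0.3750]
  [ 0.0600   0.8450   0.2000]
  [ 0.2700   0.4900   0.9000]
(I − A)⁻¹ = adj(I−A) / det(I−A) ≈
  [   1.1698     0.6415     0.5660]
  [   0.0906     1.2755     0.3019]
  [   0.4075     0.7396     1.3585]
First solve x = (I − A)⁻¹ d = adj(I−A)·d / det(I−A); in particular x_1 = (0.7750·255 + 0.4250·95 + 0.3750·215) / 0.6625 = 318.625 / 0.6625 ≈ 480.94340.
Intermediate flow from 3 to 1: z_31 = a_31 · x_1 = 0.30 × 318.625 / 0.6625 = 95.5875 / 0.6625 ≈ 144.283.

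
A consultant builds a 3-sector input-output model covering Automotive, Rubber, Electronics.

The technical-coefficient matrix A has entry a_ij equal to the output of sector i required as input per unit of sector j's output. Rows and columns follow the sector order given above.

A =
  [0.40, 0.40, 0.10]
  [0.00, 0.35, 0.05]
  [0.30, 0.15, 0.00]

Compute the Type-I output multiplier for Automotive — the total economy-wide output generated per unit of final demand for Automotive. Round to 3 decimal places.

m_1 = 2.368

I − A =
  [   0.60    -0.40    -0.10]
  [   0.00     0.65    -0.05]
  [  -0.30    -0.15     1.00]
Cofactors of I−A, C_ij = (−1)^(i+j)·(minor ij) (rows/columns in the sector order above):
  C_11 = (0.65)(1.00) − (-0.05)(-0.15) = 0.6425
  C_12 = −[(0.00)(1.00) − (-0.05)(-0.30)] = 0.0150
  C_13 = (0.00)(-0.15) − (0.65)(-0.30) = 0.1950
  C_21 = −[(-0.40)(1.00) − (-0.10)(-0.15)] = 0.4150
  C_22 = (0.60)(1.00) − (-0.10)(-0.30) = 0.5700
  C_23 = −[(0.60)(-0.15) − (-0.40)(-0.30)] = 0.2100
  C_31 = (-0.40)(-0.05) − (-0.10)(0.65) = 0.0850
  C_32 = −[(0.60)(-0.05) − (-0.10)(0.00)] = 0.0300
  C_33 = (0.60)(0.65) − (-0.40)(0.00) = 0.3900
det(I−A) = Σ_j (I−A)_1j·C_1j = (0.60)(0.6425) + (-0.40)(0.0150) + (-0.10)(0.1950) = 0.3600
adj(I−A) = Cᵀ =
  [ 0.6425   0.4150   0.0850]
  [ 0.0150   0.5700   0.0300]
  [ 0.1950   0.2100   0.3900]
(I − A)⁻¹ = adj(I−A) / det(I−A) ≈
  [   1.7847     1.1528     0.2361]
  [   0.0417     1.5833     0.0833]
  [   0.5417     0.5833     1.0833]
The output multiplier for sector j is the column-j sum of the Leontief inverse (I − A)⁻¹ = adj(I−A) / det(I−A).
Column 1 of adj(I−A): (0.6425, 0.0150, 0.1950); det(I−A) = 0.3600.
m_1 = (0.6425 + 0.0150 + 0.1950) / 0.3600 = 0.8525 / 0.3600 ≈ 2.368.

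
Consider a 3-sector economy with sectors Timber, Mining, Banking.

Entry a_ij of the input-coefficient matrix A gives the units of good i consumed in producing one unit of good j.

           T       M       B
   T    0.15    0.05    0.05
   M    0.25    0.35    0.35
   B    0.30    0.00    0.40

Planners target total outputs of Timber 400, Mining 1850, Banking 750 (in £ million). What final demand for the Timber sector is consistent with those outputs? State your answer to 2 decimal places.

d_T = 210.00

I − A =
  [   0.85    -0.05    -0.05]
  [  -0.25     0.65    -0.35]
  [  -0.30     0.00     0.60]
d = (I − A) x:
  d_T = (+0.85)·400 + (-0.05)·1850 + (-0.05)·750 = 210.00
  d_M = (-0.25)·400 + (+0.65)·1850 + (-0.35)·750 = 840.00
  d_B = (-0.30)·400 + (+0.00)·1850 + (+0.60)·750 = 330.00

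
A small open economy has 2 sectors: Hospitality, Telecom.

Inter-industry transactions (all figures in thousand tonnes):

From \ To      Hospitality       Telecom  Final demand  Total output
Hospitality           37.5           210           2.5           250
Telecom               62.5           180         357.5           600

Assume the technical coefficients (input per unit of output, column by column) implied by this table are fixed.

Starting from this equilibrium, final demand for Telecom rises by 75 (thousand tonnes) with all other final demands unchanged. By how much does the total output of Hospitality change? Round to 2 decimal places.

Δx_1 = 51.72

Technical coefficients a_ij = z_ij / X_j:
  a_11 = 37.5/250 = 0.15, a_21 = 62.5/250 = 0.25
  a_12 = 210/600 = 0.35, a_22 = 180/600 = 0.30
I − A =
  [   0.85    -0.35]
  [  -0.25     0.70]
det(I−A) = (0.85)(0.70) − (-0.35)(-0.25) = 0.5075
adj(I−A) = [[0.70, 0.35], [0.25, 0.85]]
(I − A)⁻¹ = adj(I−A) / det(I−A) ≈
  [   1.3793     0.6897]
  [   0.4926     1.6749]
Δx = (I − A)⁻¹ Δd with Δd having +75 in the Telecom component and 0 elsewhere.
So Δx_1 = L_12 · (+75), where L_12 = adj(I−A)_12 / det(I−A) = 0.35 / 0.5075.
Δx_1 = 0.35 × (+75) / 0.5075 = 26.25 / 0.5075 ≈ 51.72.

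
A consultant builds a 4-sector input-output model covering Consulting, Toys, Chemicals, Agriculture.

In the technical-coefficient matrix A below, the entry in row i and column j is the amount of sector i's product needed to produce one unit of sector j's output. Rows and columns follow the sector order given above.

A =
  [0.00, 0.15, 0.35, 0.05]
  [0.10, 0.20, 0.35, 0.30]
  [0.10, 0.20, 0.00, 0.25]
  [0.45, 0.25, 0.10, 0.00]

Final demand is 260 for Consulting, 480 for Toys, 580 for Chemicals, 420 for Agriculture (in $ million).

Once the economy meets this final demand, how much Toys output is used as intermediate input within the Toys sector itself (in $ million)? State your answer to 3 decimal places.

I − A =
  [   1.00    -0.15    -0.35    -0.05]
  [  -0.10     0.80    -0.35    -0.30]
  [  -0.10    -0.20     1.00    -0.25]
  [  -0.45    -0.25    -0.10     1.00]
Compute the cofactors C_ij = (−1)^(i+j)·(3×3 minor ij) of I−A; the adjugate is their transpose:
adj(I−A) = Cᵀ =
  [ 0.607125   0.251625   0.319125   0.185625]
  [ 0.309875   0.877625   0.454875   0.392500]
  [ 0.215750   0.291125   0.670500   0.265750]
  [ 0.372250   0.361750   0.324375   0.674750]
det(I−A) = Σ_j (I−A)_1j·C_1j = (1.00)(0.607125) + (-0.15)(0.309875) + (-0.35)(0.215750) + (-0.05)(0.372250) = 0.46651875
(I − A)⁻¹ = adj(I−A) / det(I−A) ≈
  [   1.3014     0.5394     0.6841     0.3979]
  [   0.6642     1.8812     0.9750     0.8413]
  [   0.4625     0.6240     1.4372     0.5696]
  [   0.7979     0.7754     0.6953     1.4464]
First solve x = (I − A)⁻¹ d = adj(I−A)·d / det(I−A); in particular x_2 = (0.309875·260 + 0.877625·480 + 0.454875·580 + 0.392500·420) / 0.46651875 = 930.505 / 0.46651875 ≈ 1994.57149.
Intermediate flow from 2 to 2: z_22 = a_22 · x_2 = 0.20 × 930.505 / 0.46651875 = 186.101 / 0.46651875 ≈ 398.914.

z_22 = 398.914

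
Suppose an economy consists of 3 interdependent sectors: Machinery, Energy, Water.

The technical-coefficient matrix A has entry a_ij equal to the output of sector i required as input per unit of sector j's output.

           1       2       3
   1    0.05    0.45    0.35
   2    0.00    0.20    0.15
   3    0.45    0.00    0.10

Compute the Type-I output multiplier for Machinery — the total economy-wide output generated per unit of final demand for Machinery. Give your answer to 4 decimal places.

I − A =
  [   0.95    -0.45    -0.35]
  [   0.00     0.80    -0.15]
  [  -0.45     0.00     0.90]
Cofactors of I−A, C_ij = (−1)^(i+j)·(minor ij) (rows/columns in the sector order above):
  C_11 = (0.80)(0.90) − (-0.15)(0.00) = 0.7200
  C_12 = −[(0.00)(0.90) − (-0.15)(-0.45)] = 0.0675
  C_13 = (0.00)(0.00) − (0.80)(-0.45) = 0.3600
  C_21 = −[(-0.45)(0.90) − (-0.35)(0.00)] = 0.4050
  C_22 = (0.95)(0.90) − (-0.35)(-0.45) = 0.6975
  C_23 = −[(0.95)(0.00) − (-0.45)(-0.45)] = 0.2025
  C_31 = (-0.45)(-0.15) − (-0.35)(0.80) = 0.3475
  C_32 = −[(0.95)(-0.15) − (-0.35)(0.00)] = 0.1425
  C_33 = (0.95)(0.80) − (-0.45)(0.00) = 0.7600
det(I−A) = Σ_j (I−A)_1j·C_1j = (0.95)(0.7200) + (-0.45)(0.0675) + (-0.35)(0.3600) = 0.527625
adj(I−A) = Cᵀ =
  [ 0.7200   0.4050   0.3475]
  [ 0.0675   0.6975   0.1425]
  [ 0.3600   0.2025   0.7600]
(I − A)⁻¹ = adj(I−A) / det(I−A) ≈
  [   1.36461     0.76759     0.65861]
  [   0.12793     1.32196     0.27008]
  [   0.68230     0.38380     1.44042]
The output multiplier for sector j is the column-j sum of the Leontief inverse (I − A)⁻¹ = adj(I−A) / det(I−A).
Column 1 of adj(I−A): (0.7200, 0.0675, 0.3600); det(I−A) = 0.527625.
m_1 = (0.7200 + 0.0675 + 0.3600) / 0.527625 = 1.1475 / 0.527625 ≈ 2.1748.

m_1 = 2.1748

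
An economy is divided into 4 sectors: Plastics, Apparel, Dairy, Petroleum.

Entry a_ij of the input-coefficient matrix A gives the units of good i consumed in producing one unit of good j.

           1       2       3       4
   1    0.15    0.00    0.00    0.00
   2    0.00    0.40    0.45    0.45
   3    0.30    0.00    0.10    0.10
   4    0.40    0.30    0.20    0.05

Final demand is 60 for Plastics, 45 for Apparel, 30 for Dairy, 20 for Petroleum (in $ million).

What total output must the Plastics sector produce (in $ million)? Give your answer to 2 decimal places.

x_1 = 70.59

I − A =
  [   0.85     0.00     0.00     0.00]
  [   0.00     0.60    -0.45    -0.45]
  [  -0.30     0.00     0.90    -0.10]
  [  -0.40    -0.30    -0.20     0.95]
Compute the cofactors C_ij = (−1)^(i+j)·(3×3 minor ij) of I−A; the adjugate is their transpose:
adj(I−A) = Cᵀ =
  [ 0.366000   0.000000   0.000000   0.000000]
  [ 0.335250   0.709750   0.439875   0.382500]
  [ 0.154500   0.025500   0.369750   0.051000]
  [ 0.292500   0.229500   0.216750   0.459000]
det(I−A) = Σ_j (I−A)_1j·C_1j = (0.85)(0.366000) + (0.00)(0.335250) + (0.00)(0.154500) + (0.00)(0.292500) = 0.3111
(I − A)⁻¹ = adj(I−A) / det(I−A) ≈
  [   1.1765     0.0000     0.0000     0.0000]
  [   1.0776     2.2814     1.4139     1.2295]
  [   0.4966     0.0820     1.1885     0.1639]
  [   0.9402     0.7377     0.6967     1.4754]
x = (I − A)⁻¹ d = adj(I−A)·d / det(I−A), with det(I−A) = 0.3111:
  x_1 = (0.366000·60 + 0.000000·45 + 0.000000·30 + 0.000000·20) / 0.3111 = 21.96 / 0.3111 ≈ 70.59
  x_2 = (0.335250·60 + 0.709750·45 + 0.439875·30 + 0.382500·20) / 0.3111 = 72.90 / 0.3111 ≈ 234.33
  x_3 = (0.154500·60 + 0.025500·45 + 0.369750·30 + 0.051000·20) / 0.3111 = 22.53 / 0.3111 ≈ 72.42
  x_4 = (0.292500·60 + 0.229500·45 + 0.216750·30 + 0.459000·20) / 0.3111 = 43.56 / 0.3111 ≈ 140.02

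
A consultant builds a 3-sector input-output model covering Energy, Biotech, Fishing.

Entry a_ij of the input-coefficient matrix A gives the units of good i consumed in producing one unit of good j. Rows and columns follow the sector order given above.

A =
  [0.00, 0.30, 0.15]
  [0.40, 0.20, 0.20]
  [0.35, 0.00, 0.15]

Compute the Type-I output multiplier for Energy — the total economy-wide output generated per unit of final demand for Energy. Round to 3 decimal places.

m_1 = 2.660

I − A =
  [   1.00    -0.30    -0.15]
  [  -0.40     0.80    -0.20]
  [  -0.35     0.00     0.85]
Cofactors of I−A, C_ij = (−1)^(i+j)·(minor ij) (rows/columns in the sector order above):
  C_11 = (0.80)(0.85) − (-0.20)(0.00) = 0.6800
  C_12 = −[(-0.40)(0.85) − (-0.20)(-0.35)] = 0.4100
  C_13 = (-0.40)(0.00) − (0.80)(-0.35) = 0.2800
  C_21 = −[(-0.30)(0.85) − (-0.15)(0.00)] = 0.2550
  C_22 = (1.00)(0.85) − (-0.15)(-0.35) = 0.7975
  C_23 = −[(1.00)(0.00) − (-0.30)(-0.35)] = 0.1050
  C_31 = (-0.30)(-0.20) − (-0.15)(0.80) = 0.1800
  C_32 = −[(1.00)(-0.20) − (-0.15)(-0.40)] = 0.2600
  C_33 = (1.00)(0.80) − (-0.30)(-0.40) = 0.6800
det(I−A) = Σ_j (I−A)_1j·C_1j = (1.00)(0.6800) + (-0.30)(0.4100) + (-0.15)(0.2800) = 0.5150
adj(I−A) = Cᵀ =
  [ 0.6800   0.2550   0.1800]
  [ 0.4100   0.7975   0.2600]
  [ 0.2800   0.1050   0.6800]
(I − A)⁻¹ = adj(I−A) / det(I−A) ≈
  [   1.3204     0.4951     0.3495]
  [   0.7961     1.5485     0.5049]
  [   0.5437     0.2039     1.3204]
The output multiplier for sector j is the column-j sum of the Leontief inverse (I − A)⁻¹ = adj(I−A) / det(I−A).
Column 1 of adj(I−A): (0.6800, 0.4100, 0.2800); det(I−A) = 0.5150.
m_1 = (0.6800 + 0.4100 + 0.2800) / 0.5150 = 1.37 / 0.5150 ≈ 2.660.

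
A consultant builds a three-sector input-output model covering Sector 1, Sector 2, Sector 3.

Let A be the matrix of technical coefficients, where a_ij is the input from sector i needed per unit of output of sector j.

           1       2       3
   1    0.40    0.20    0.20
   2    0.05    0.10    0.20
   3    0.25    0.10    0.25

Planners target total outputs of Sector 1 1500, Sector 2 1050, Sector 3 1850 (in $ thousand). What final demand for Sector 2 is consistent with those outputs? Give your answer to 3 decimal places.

d_2 = 500.000

I − A =
  [   0.60    -0.20    -0.20]
  [  -0.05     0.90    -0.20]
  [  -0.25    -0.10     0.75]
d = (I − A) x:
  d_1 = (+0.60)·1500 + (-0.20)·1050 + (-0.20)·1850 = 320.000
  d_2 = (-0.05)·1500 + (+0.90)·1050 + (-0.20)·1850 = 500.000
  d_3 = (-0.25)·1500 + (-0.10)·1050 + (+0.75)·1850 = 907.500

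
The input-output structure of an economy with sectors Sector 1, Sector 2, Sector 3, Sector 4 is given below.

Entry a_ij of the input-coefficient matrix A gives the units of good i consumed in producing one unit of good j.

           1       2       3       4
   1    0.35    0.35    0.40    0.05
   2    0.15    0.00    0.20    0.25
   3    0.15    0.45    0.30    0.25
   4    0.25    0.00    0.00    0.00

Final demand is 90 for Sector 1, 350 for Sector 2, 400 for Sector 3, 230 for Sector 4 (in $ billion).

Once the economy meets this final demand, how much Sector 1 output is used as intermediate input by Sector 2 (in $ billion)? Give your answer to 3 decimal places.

z_12 = 464.770

I − A =
  [   0.65    -0.35    -0.40    -0.05]
  [  -0.15     1.00    -0.20    -0.25]
  [  -0.15    -0.45     0.70    -0.25]
  [  -0.25     0.00     0.00     1.00]
Compute the cofactors C_ij = (−1)^(i+j)·(3×3 minor ij) of I−A; the adjugate is their transpose:
adj(I−A) = Cᵀ =
  [ 0.610000   0.425000   0.470000   0.254250]
  [ 0.191250   0.361250   0.212500   0.153000]
  [ 0.308125   0.361250   0.563125   0.246500]
  [ 0.152500   0.106250   0.117500   0.262250]
det(I−A) = Σ_j (I−A)_1j·C_1j = (0.65)(0.610000) + (-0.35)(0.191250) + (-0.40)(0.308125) + (-0.05)(0.152500) = 0.1986875
(I − A)⁻¹ = adj(I−A) / det(I−A) ≈
  [   3.0701     2.1390     2.3655     1.2796]
  [   0.9626     1.8182     1.0695     0.7701]
  [   1.5508     1.8182     2.8342     1.2406]
  [   0.7675     0.5348     0.5914     1.3199]
First solve x = (I − A)⁻¹ d = adj(I−A)·d / det(I−A); in particular x_2 = (0.191250·90 + 0.361250·350 + 0.212500·400 + 0.153000·230) / 0.1986875 = 263.84 / 0.1986875 ≈ 1327.91444.
Intermediate flow from 1 to 2: z_12 = a_12 · x_2 = 0.35 × 263.84 / 0.1986875 = 92.344 / 0.1986875 ≈ 464.770.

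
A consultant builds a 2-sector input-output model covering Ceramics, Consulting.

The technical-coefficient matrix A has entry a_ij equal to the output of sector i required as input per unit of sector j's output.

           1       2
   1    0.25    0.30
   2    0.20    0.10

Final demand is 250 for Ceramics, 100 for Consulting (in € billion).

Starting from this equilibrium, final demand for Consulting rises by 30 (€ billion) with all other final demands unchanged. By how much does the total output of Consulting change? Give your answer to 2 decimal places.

Δx_2 = 36.59

I − A =
  [   0.75    -0.30]
  [  -0.20     0.90]
det(I−A) = (0.75)(0.90) − (-0.30)(-0.20) = 0.6150
adj(I−A) = [[0.90, 0.30], [0.20, 0.75]]
(I − A)⁻¹ = adj(I−A) / det(I−A) ≈
  [   1.4634     0.4878]
  [   0.3252     1.2195]
Δx = (I − A)⁻¹ Δd with Δd having +30 in the Consulting component and 0 elsewhere.
So Δx_2 = L_22 · (+30), where L_22 = adj(I−A)_22 / det(I−A) = 0.75 / 0.6150.
Δx_2 = 0.75 × (+30) / 0.6150 = 22.50 / 0.6150 ≈ 36.59.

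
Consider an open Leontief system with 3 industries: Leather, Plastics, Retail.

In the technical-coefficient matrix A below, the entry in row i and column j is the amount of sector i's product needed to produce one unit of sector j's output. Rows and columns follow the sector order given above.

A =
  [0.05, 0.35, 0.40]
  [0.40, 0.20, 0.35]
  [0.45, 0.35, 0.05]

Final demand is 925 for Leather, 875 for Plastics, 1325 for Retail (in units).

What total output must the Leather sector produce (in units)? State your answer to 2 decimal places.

I − A =
  [   0.95    -0.35    -0.40]
  [  -0.40     0.80    -0.35]
  [  -0.45    -0.35     0.95]
Cofactors of I−A, C_ij = (−1)^(i+j)·(minor ij) (rows/columns in the sector order above):
  C_11 = (0.80)(0.95) − (-0.35)(-0.35) = 0.6375
  C_12 = −[(-0.40)(0.95) − (-0.35)(-0.45)] = 0.5375
  C_13 = (-0.40)(-0.35) − (0.80)(-0.45) = 0.5000
  C_21 = −[(-0.35)(0.95) − (-0.40)(-0.35)] = 0.4725
  C_22 = (0.95)(0.95) − (-0.40)(-0.45) = 0.7225
  C_23 = −[(0.95)(-0.35) − (-0.35)(-0.45)] = 0.4900
  C_31 = (-0.35)(-0.35) − (-0.40)(0.80) = 0.4425
  C_32 = −[(0.95)(-0.35) − (-0.40)(-0.40)] = 0.4925
  C_33 = (0.95)(0.80) − (-0.35)(-0.40) = 0.6200
det(I−A) = Σ_j (I−A)_1j·C_1j = (0.95)(0.6375) + (-0.35)(0.5375) + (-0.40)(0.5000) = 0.2175
adj(I−A) = Cᵀ =
  [ 0.6375   0.4725   0.4425]
  [ 0.5375   0.7225   0.4925]
  [ 0.5000   0.4900   0.6200]
(I − A)⁻¹ = adj(I−A) / det(I−A) ≈
  [   2.9310     2.1724     2.0345]
  [   2.4713     3.3218     2.2644]
  [   2.2989     2.2529     2.8506]
x = (I − A)⁻¹ d = adj(I−A)·d / det(I−A), with det(I−A) = 0.2175:
  x_1 = (0.6375·925 + 0.4725·875 + 0.4425·1325) / 0.2175 = 1589.4375 / 0.2175 ≈ 7307.76
  x_2 = (0.5375·925 + 0.7225·875 + 0.4925·1325) / 0.2175 = 1781.9375 / 0.2175 ≈ 8192.82
  x_3 = (0.5000·925 + 0.4900·875 + 0.6200·1325) / 0.2175 = 1712.75 / 0.2175 ≈ 7874.71

x_1 = 7307.76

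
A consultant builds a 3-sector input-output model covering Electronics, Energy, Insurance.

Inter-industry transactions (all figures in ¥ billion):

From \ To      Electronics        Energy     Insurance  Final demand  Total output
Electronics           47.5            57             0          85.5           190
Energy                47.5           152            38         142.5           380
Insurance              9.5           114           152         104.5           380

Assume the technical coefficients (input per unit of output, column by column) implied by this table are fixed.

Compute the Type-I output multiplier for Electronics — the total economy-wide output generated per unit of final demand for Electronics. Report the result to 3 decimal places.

m_1 = 2.631

Technical coefficients a_ij = z_ij / X_j:
  a_11 = 47.5/190 = 0.25, a_21 = 47.5/190 = 0.25, a_31 = 9.5/190 = 0.05
  a_12 = 57/380 = 0.15, a_22 = 152/380 = 0.40, a_32 = 114/380 = 0.30
  a_13 = 0/380 = 0.00, a_23 = 38/380 = 0.10, a_33 = 152/380 = 0.40
I − A =
  [   0.75    -0.15     0.00]
  [  -0.25     0.60    -0.10]
  [  -0.05    -0.30     0.60]
Cofactors of I−A, C_ij = (−1)^(i+j)·(minor ij) (rows/columns in the sector order above):
  C_11 = (0.60)(0.60) − (-0.10)(-0.30) = 0.3300
  C_12 = −[(-0.25)(0.60) − (-0.10)(-0.05)] = 0.1550
  C_13 = (-0.25)(-0.30) − (0.60)(-0.05) = 0.1050
  C_21 = −[(-0.15)(0.60) − (0.00)(-0.30)] = 0.0900
  C_22 = (0.75)(0.60) − (0.00)(-0.05) = 0.4500
  C_23 = −[(0.75)(-0.30) − (-0.15)(-0.05)] = 0.2325
  C_31 = (-0.15)(-0.10) − (0.00)(0.60) = 0.0150
  C_32 = −[(0.75)(-0.10) − (0.00)(-0.25)] = 0.0750
  C_33 = (0.75)(0.60) − (-0.15)(-0.25) = 0.4125
det(I−A) = Σ_j (I−A)_1j·C_1j = (0.75)(0.3300) + (-0.15)(0.1550) + (0.00)(0.1050) = 0.22425
adj(I−A) = Cᵀ =
  [ 0.3300   0.0900   0.0150]
  [ 0.1550   0.4500   0.0750]
  [ 0.1050   0.2325   0.4125]
(I − A)⁻¹ = adj(I−A) / det(I−A) ≈
  [   1.4716     0.4013     0.0669]
  [   0.6912     2.0067     0.3344]
  [   0.4682     1.0368     1.8395]
The output multiplier for sector j is the column-j sum of the Leontief inverse (I − A)⁻¹ = adj(I−A) / det(I−A).
Column 1 of adj(I−A): (0.3300, 0.1550, 0.1050); det(I−A) = 0.22425.
m_1 = (0.3300 + 0.1550 + 0.1050) / 0.22425 = 0.59 / 0.22425 ≈ 2.631.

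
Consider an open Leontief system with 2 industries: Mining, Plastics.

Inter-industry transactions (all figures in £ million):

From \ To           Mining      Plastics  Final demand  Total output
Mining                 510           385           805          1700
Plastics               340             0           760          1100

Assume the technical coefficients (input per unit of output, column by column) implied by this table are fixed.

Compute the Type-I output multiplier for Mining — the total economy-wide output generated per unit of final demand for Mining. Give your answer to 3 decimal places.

m_1 = 1.905

Technical coefficients a_ij = z_ij / X_j:
  a_11 = 510/1700 = 0.30, a_21 = 340/1700 = 0.20
  a_12 = 385/1100 = 0.35, a_22 = 0/1100 = 0.00
I − A =
  [   0.70    -0.35]
  [  -0.20     1.00]
det(I−A) = (0.70)(1.00) − (-0.35)(-0.20) = 0.6300
adj(I−A) = [[1.00, 0.35], [0.20, 0.70]]
(I − A)⁻¹ = adj(I−A) / det(I−A) ≈
  [   1.5873     0.5556]
  [   0.3175     1.1111]
The output multiplier for sector j is the column-j sum of the Leontief inverse (I − A)⁻¹ = adj(I−A) / det(I−A).
Column 1 of adj(I−A): (1.00, 0.20); det(I−A) = 0.6300.
m_1 = (1.00 + 0.20) / 0.6300 = 1.20 / 0.6300 ≈ 1.905.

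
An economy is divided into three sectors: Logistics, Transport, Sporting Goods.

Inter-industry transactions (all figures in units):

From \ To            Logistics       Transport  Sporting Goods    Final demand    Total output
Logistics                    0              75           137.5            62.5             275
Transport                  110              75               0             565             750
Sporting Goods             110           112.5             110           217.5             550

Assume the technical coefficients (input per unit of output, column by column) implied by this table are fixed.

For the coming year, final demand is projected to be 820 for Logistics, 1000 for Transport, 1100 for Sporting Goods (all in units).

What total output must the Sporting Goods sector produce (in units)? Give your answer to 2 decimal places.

Technical coefficients a_ij = z_ij / X_j:
  a_11 = 0/275 = 0.00, a_21 = 110/275 = 0.40, a_31 = 110/275 = 0.40
  a_12 = 75/750 = 0.10, a_22 = 75/750 = 0.10, a_32 = 112.5/750 = 0.15
  a_13 = 137.5/550 = 0.25, a_23 = 0/550 = 0.00, a_33 = 110/550 = 0.20
I − A =
  [   1.00    -0.10    -0.25]
  [  -0.40     0.90     0.00]
  [  -0.40    -0.15     0.80]
Cofactors of I−A, C_ij = (−1)^(i+j)·(minor ij) (rows/columns in the sector order above):
  C_11 = (0.90)(0.80) − (0.00)(-0.15) = 0.7200
  C_12 = −[(-0.40)(0.80) − (0.00)(-0.40)] = 0.3200
  C_13 = (-0.40)(-0.15) − (0.90)(-0.40) = 0.4200
  C_21 = −[(-0.10)(0.80) − (-0.25)(-0.15)] = 0.1175
  C_22 = (1.00)(0.80) − (-0.25)(-0.40) = 0.7000
  C_23 = −[(1.00)(-0.15) − (-0.10)(-0.40)] = 0.1900
  C_31 = (-0.10)(0.00) − (-0.25)(0.90) = 0.2250
  C_32 = −[(1.00)(0.00) − (-0.25)(-0.40)] = 0.1000
  C_33 = (1.00)(0.90) − (-0.10)(-0.40) = 0.8600
det(I−A) = Σ_j (I−A)_1j·C_1j = (1.00)(0.7200) + (-0.10)(0.3200) + (-0.25)(0.4200) = 0.5830
adj(I−A) = Cᵀ =
  [ 0.7200   0.1175   0.2250]
  [ 0.3200   0.7000   0.1000]
  [ 0.4200   0.1900   0.8600]
(I − A)⁻¹ = adj(I−A) / det(I−A) ≈
  [   1.2350     0.2015     0.3859]
  [   0.5489     1.2007     0.1715]
  [   0.7204     0.3259     1.4751]
x = (I − A)⁻¹ d = adj(I−A)·d / det(I−A), with det(I−A) = 0.5830:
  x_1 = (0.7200·820 + 0.1175·1000 + 0.2250·1100) / 0.5830 = 955.40 / 0.5830 ≈ 1638.77
  x_2 = (0.3200·820 + 0.7000·1000 + 0.1000·1100) / 0.5830 = 1072.40 / 0.5830 ≈ 1839.45
  x_3 = (0.4200·820 + 0.1900·1000 + 0.8600·1100) / 0.5830 = 1480.40 / 0.5830 ≈ 2539.28

x_3 = 2539.28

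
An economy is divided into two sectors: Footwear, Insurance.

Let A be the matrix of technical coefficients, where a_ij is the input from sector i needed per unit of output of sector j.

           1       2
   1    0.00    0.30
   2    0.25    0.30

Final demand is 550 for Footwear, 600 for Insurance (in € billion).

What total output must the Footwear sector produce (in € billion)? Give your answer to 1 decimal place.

I − A =
  [   1.00    -0.30]
  [  -0.25     0.70]
det(I−A) = (1.00)(0.70) − (-0.30)(-0.25) = 0.6250
adj(I−A) = [[0.70, 0.30], [0.25, 1.00]]
(I − A)⁻¹ = adj(I−A) / det(I−A) ≈
  [   1.1200     0.4800]
  [   0.4000     1.6000]
x = (I − A)⁻¹ d = adj(I−A)·d / det(I−A), with det(I−A) = 0.6250:
  x_1 = (0.70·550 + 0.30·600) / 0.6250 = 565.00 / 0.6250 = 904.0
  x_2 = (0.25·550 + 1.00·600) / 0.6250 = 737.50 / 0.6250 = 1180.0

x_1 = 904.0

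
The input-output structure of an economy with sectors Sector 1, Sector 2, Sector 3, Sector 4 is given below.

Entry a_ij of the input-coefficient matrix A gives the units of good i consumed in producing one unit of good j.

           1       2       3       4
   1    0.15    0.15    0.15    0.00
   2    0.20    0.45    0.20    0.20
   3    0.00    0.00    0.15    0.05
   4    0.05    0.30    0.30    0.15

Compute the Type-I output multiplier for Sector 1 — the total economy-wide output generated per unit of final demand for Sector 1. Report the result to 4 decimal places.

m_1 = 2.1572

I − A =
  [   0.85    -0.15    -0.15     0.00]
  [  -0.20     0.55    -0.20    -0.20]
  [   0.00     0.00     0.85    -0.05]
  [  -0.05    -0.30    -0.30     0.85]
Compute the cofactors C_ij = (−1)^(i+j)·(3×3 minor ij) of I−A; the adjugate is their transpose:
adj(I−A) = Cᵀ =
  [ 0.335125   0.108375   0.095625   0.031125]
  [ 0.150500   0.601000   0.222500   0.154500]
  [ 0.004375   0.013125   0.319375   0.021875]
  [ 0.074375   0.223125   0.196875   0.371875]
det(I−A) = Σ_j (I−A)_1j·C_1j = (0.85)(0.335125) + (-0.15)(0.150500) + (-0.15)(0.004375) + (0.00)(0.074375) = 0.261625
(I − A)⁻¹ = adj(I−A) / det(I−A) ≈
  [   1.28094     0.41424     0.36550     0.11897]
  [   0.57525     2.29718     0.85045     0.59054]
  [   0.01672     0.05017     1.22074     0.08361]
  [   0.28428     0.85284     0.75251     1.42140]
The output multiplier for sector j is the column-j sum of the Leontief inverse (I − A)⁻¹ = adj(I−A) / det(I−A).
Column 1 of adj(I−A): (0.335125, 0.150500, 0.004375, 0.074375); det(I−A) = 0.261625.
m_1 = (0.335125 + 0.150500 + 0.004375 + 0.074375) / 0.261625 = 0.564375 / 0.261625 ≈ 2.1572.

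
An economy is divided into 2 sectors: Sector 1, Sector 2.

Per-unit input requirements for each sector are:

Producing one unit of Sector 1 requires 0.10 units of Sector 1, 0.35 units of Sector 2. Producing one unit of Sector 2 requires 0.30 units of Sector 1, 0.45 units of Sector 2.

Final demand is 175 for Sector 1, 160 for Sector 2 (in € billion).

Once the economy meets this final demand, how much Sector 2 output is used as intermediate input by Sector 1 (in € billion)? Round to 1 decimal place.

I − A =
  [   0.90    -0.30]
  [  -0.35     0.55]
det(I−A) = (0.90)(0.55) − (-0.30)(-0.35) = 0.3900
adj(I−A) = [[0.55, 0.30], [0.35, 0.90]]
(I − A)⁻¹ = adj(I−A) / det(I−A) ≈
  [   1.4103     0.7692]
  [   0.8974     2.3077]
First solve x = (I − A)⁻¹ d = adj(I−A)·d / det(I−A); in particular x_1 = (0.55·175 + 0.30·160) / 0.3900 = 144.25 / 0.3900 ≈ 369.872.
Intermediate flow from 2 to 1: z_21 = a_21 · x_1 = 0.35 × 144.25 / 0.3900 = 50.4875 / 0.3900 ≈ 129.5.

z_21 = 129.5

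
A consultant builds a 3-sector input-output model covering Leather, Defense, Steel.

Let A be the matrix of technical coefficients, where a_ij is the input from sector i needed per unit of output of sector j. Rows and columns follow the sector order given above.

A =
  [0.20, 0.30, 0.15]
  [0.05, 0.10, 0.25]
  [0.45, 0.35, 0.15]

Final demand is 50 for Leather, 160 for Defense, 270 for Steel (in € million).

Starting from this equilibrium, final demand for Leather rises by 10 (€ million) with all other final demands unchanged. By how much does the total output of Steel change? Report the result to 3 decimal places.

Δx_S = 9.777

I − A =
  [   0.80    -0.30    -0.15]
  [  -0.05     0.90    -0.25]
  [  -0.45    -0.35     0.85]
Cofactors of I−A, C_ij = (−1)^(i+j)·(minor ij) (rows/columns in the sector order above):
  C_11 = (0.90)(0.85) − (-0.25)(-0.35) = 0.6775
  C_12 = −[(-0.05)(0.85) − (-0.25)(-0.45)] = 0.1550
  C_13 = (-0.05)(-0.35) − (0.90)(-0.45) = 0.4225
  C_21 = −[(-0.30)(0.85) − (-0.15)(-0.35)] = 0.3075
  C_22 = (0.80)(0.85) − (-0.15)(-0.45) = 0.6125
  C_23 = −[(0.80)(-0.35) − (-0.30)(-0.45)] = 0.4150
  C_31 = (-0.30)(-0.25) − (-0.15)(0.90) = 0.2100
  C_32 = −[(0.80)(-0.25) − (-0.15)(-0.05)] = 0.2075
  C_33 = (0.80)(0.90) − (-0.30)(-0.05) = 0.7050
det(I−A) = Σ_j (I−A)_1j·C_1j = (0.80)(0.6775) + (-0.30)(0.1550) + (-0.15)(0.4225) = 0.432125
adj(I−A) = Cᵀ =
  [ 0.6775   0.3075   0.2100]
  [ 0.1550   0.6125   0.2075]
  [ 0.4225   0.4150   0.7050]
(I − A)⁻¹ = adj(I−A) / det(I−A) ≈
  [   1.5678     0.7116     0.4860]
  [   0.3587     1.4174     0.4802]
  [   0.9777     0.9604     1.6315]
Δx = (I − A)⁻¹ Δd with Δd having +10 in the Leather component and 0 elsewhere.
So Δx_S = L_SL · (+10), where L_SL = adj(I−A)_SL / det(I−A) = 0.4225 / 0.432125.
Δx_S = 0.4225 × (+10) / 0.432125 = 4.225 / 0.432125 ≈ 9.777.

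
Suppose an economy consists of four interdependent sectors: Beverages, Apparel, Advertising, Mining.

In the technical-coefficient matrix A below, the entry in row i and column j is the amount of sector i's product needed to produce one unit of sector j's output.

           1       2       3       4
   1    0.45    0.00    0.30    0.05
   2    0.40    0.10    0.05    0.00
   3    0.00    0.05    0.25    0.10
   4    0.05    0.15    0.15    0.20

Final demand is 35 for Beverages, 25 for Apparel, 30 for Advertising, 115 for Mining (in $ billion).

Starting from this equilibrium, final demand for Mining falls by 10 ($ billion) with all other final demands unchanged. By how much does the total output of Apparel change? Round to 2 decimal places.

I − A =
  [   0.55     0.00    -0.30    -0.05]
  [  -0.40     0.90    -0.05     0.00]
  [   0.00    -0.05     0.75    -0.10]
  [  -0.05    -0.15    -0.15     0.80]
Compute the cofactors C_ij = (−1)^(i+j)·(3×3 minor ij) of I−A; the adjugate is their transpose:
adj(I−A) = Cᵀ =
  [ 0.523750   0.022500   0.223125   0.060625]
  [ 0.234250   0.318375   0.120875   0.029750]
  [ 0.026500   0.030125   0.390750   0.050500]
  [ 0.081625   0.066750   0.109875   0.363875]
det(I−A) = Σ_j (I−A)_1j·C_1j = (0.55)(0.523750) + (0.00)(0.234250) + (-0.30)(0.026500) + (-0.05)(0.081625) = 0.27603125
(I − A)⁻¹ = adj(I−A) / det(I−A) ≈
  [   1.8974     0.0815     0.8083     0.2196]
  [   0.8486     1.1534     0.4379     0.1078]
  [   0.0960     0.1091     1.4156     0.1830]
  [   0.2957     0.2418     0.3981     1.3182]
Δx = (I − A)⁻¹ Δd with Δd having -10 in the Mining component and 0 elsewhere.
So Δx_2 = L_24 · (-10), where L_24 = adj(I−A)_24 / det(I−A) = 0.029750 / 0.27603125.
Δx_2 = 0.029750 × (-10) / 0.27603125 = -0.2975 / 0.27603125 ≈ -1.08.

Δx_2 = -1.08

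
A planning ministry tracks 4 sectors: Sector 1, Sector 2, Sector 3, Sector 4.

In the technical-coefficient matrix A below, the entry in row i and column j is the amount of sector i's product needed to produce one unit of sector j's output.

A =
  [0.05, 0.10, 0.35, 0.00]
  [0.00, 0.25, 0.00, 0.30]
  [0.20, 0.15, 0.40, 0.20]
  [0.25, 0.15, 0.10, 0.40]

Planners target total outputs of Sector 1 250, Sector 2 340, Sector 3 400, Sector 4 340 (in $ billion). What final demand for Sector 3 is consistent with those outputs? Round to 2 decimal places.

d_3 = 71.00

I − A =
  [   0.95    -0.10    -0.35     0.00]
  [   0.00     0.75     0.00    -0.30]
  [  -0.20    -0.15     0.60    -0.20]
  [  -0.25    -0.15    -0.10     0.60]
d = (I − A) x:
  d_1 = (+0.95)·250 + (-0.10)·340 + (-0.35)·400 + (+0.00)·340 = 63.50
  d_2 = (+0.00)·250 + (+0.75)·340 + (+0.00)·400 + (-0.30)·340 = 153.00
  d_3 = (-0.20)·250 + (-0.15)·340 + (+0.60)·400 + (-0.20)·340 = 71.00
  d_4 = (-0.25)·250 + (-0.15)·340 + (-0.10)·400 + (+0.60)·340 = 50.50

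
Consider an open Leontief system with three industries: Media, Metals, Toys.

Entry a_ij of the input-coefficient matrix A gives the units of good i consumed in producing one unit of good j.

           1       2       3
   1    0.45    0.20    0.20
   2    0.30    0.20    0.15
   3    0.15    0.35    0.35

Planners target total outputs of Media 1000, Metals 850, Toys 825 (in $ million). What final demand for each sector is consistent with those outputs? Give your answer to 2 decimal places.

I − A =
  [   0.55    -0.20    -0.20]
  [  -0.30     0.80    -0.15]
  [  -0.15    -0.35     0.65]
d = (I − A) x:
  d_1 = (+0.55)·1000 + (-0.20)·850 + (-0.20)·825 = 215.00
  d_2 = (-0.30)·1000 + (+0.80)·850 + (-0.15)·825 = 256.25
  d_3 = (-0.15)·1000 + (-0.35)·850 + (+0.65)·825 = 88.75

d_1 = 215.00, d_2 = 256.25, d_3 = 88.75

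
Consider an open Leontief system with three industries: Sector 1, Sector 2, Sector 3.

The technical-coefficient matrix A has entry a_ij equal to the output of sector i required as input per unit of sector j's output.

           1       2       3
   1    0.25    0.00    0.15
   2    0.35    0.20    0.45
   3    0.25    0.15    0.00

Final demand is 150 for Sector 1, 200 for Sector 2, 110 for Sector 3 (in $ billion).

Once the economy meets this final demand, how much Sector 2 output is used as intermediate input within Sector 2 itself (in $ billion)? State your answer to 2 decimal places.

I − A =
  [   0.75     0.00    -0.15]
  [  -0.35     0.80    -0.45]
  [  -0.25    -0.15     1.00]
Cofactors of I−A, C_ij = (−1)^(i+j)·(minor ij) (rows/columns in the sector order above):
  C_11 = (0.80)(1.00) − (-0.45)(-0.15) = 0.7325
  C_12 = −[(-0.35)(1.00) − (-0.45)(-0.25)] = 0.4625
  C_13 = (-0.35)(-0.15) − (0.80)(-0.25) = 0.2525
  C_21 = −[(0.00)(1.00) − (-0.15)(-0.15)] = 0.0225
  C_22 = (0.75)(1.00) − (-0.15)(-0.25) = 0.7125
  C_23 = −[(0.75)(-0.15) − (0.00)(-0.25)] = 0.1125
  C_31 = (0.00)(-0.45) − (-0.15)(0.80) = 0.1200
  C_32 = −[(0.75)(-0.45) − (-0.15)(-0.35)] = 0.3900
  C_33 = (0.75)(0.80) − (0.00)(-0.35) = 0.6000
det(I−A) = Σ_j (I−A)_1j·C_1j = (0.75)(0.7325) + (0.00)(0.4625) + (-0.15)(0.2525) = 0.5115
adj(I−A) = Cᵀ =
  [ 0.7325   0.0225   0.1200]
  [ 0.4625   0.7125   0.3900]
  [ 0.2525   0.1125   0.6000]
(I − A)⁻¹ = adj(I−A) / det(I−A) ≈
  [   1.4321     0.0440     0.2346]
  [   0.9042     1.3930     0.7625]
  [   0.4936     0.2199     1.1730]
First solve x = (I − A)⁻¹ d = adj(I−A)·d / det(I−A); in particular x_2 = (0.4625·150 + 0.7125·200 + 0.3900·110) / 0.5115 = 254.775 / 0.5115 ≈ 498.0938.
Intermediate flow from 2 to 2: z_22 = a_22 · x_2 = 0.20 × 254.775 / 0.5115 = 50.955 / 0.5115 ≈ 99.62.

z_22 = 99.62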